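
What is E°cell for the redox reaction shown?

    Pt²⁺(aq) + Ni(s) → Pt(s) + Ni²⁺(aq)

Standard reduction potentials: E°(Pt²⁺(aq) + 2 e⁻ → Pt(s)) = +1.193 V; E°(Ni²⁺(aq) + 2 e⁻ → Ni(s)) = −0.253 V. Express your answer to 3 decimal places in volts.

+1.446 V

In the reaction as written, Pt²⁺(aq) is reduced (cathode) and Ni²⁺(aq) is produced by oxidation at the anode.
E°cell = E°(cathode) − E°(anode) = +1.193 − (−0.253) = +1.446 V.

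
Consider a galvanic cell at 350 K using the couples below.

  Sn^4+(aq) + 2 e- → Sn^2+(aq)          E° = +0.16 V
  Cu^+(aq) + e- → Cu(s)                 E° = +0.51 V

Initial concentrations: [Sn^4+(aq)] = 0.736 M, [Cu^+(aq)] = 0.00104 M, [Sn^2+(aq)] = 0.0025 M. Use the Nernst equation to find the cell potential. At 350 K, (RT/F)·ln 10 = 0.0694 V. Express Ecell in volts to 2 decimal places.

+0.06 V

Since E°(Cu⁺/Cu) > E°(Sn⁴⁺/Sn²⁺), Cu⁺/Cu serves as the cathode.
The standard potential is +0.51 − (+0.16) = +0.35 V and the balanced reaction transfers n = 2 electrons.
For the overall reaction 2 Cu^+(aq) + Sn^2+(aq) → 2 Cu(s) + Sn^4+(aq), Q = [Sn^4+(aq)] / ([Cu^+(aq)]^2·[Sn^2+(aq)]) = 2.72×10^8, giving log Q = 8.435.
By the Nernst equation, E = +0.35 − (0.0694/2)·(8.435) = +0.06 V.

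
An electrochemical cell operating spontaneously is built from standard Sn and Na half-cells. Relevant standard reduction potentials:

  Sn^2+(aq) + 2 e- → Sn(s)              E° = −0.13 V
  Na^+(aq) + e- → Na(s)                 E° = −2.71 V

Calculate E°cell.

+2.58 V

The Sn²⁺/Sn couple has the higher E°, so Sn ion is reduced (cathode) and Na is oxidized (anode).
E°cell = E°(cathode) − E°(anode) = −0.13 − (−2.71) = +2.58 V.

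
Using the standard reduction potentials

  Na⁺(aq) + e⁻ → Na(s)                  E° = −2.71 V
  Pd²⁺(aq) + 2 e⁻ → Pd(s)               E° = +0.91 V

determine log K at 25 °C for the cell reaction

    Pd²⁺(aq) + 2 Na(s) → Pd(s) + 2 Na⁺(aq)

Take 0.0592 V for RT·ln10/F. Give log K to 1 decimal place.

The Pd²⁺/Pd couple is reduced (cathode); E°cell = +0.91 − (−2.71) = +3.62 V with n = 2.
At equilibrium E = 0, so log K = nE°cell / 0.0592 = (2)(+3.62) / 0.0592 = 122.3.

log K = 122.3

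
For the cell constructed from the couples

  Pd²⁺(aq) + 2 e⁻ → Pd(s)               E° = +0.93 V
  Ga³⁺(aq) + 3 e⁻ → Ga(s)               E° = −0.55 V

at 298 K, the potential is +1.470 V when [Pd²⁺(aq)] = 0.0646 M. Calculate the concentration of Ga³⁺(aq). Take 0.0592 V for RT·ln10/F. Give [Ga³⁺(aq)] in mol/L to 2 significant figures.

The Pd²⁺/Pd couple has the larger reduction potential, so it is the cathode: E°cell = +0.93 − (−0.55) = +1.48 V and n = 6.
From the Nernst equation, log Q = n(E° − E)/0.0592 = 6·(+1.48 − (+1.470))/0.0592 = 1.014.
The balanced reaction is 3 Pd²⁺(aq) + 2 Ga(s) → 3 Pd(s) + 2 Ga³⁺(aq), so Q = [Ga³⁺(aq)]^2 / [Pd²⁺(aq)]^3.
Isolating [Ga³⁺(aq)] in Q = 10^{1.014} yields log [Ga³⁺(aq)] = −1.278, i.e. 0.053 M.

0.053 M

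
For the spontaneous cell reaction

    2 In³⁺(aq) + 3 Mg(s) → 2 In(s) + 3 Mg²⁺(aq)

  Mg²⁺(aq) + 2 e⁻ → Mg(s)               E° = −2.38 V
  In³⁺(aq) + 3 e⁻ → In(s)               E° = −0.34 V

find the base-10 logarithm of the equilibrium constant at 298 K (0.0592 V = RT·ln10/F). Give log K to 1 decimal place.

The In³⁺/In couple is reduced (cathode); E°cell = −0.34 − (−2.38) = +2.04 V with n = 6.
At equilibrium E = 0, so log K = nE°cell / 0.0592 = (6)(+2.04) / 0.0592 = 206.8.

log K = 206.8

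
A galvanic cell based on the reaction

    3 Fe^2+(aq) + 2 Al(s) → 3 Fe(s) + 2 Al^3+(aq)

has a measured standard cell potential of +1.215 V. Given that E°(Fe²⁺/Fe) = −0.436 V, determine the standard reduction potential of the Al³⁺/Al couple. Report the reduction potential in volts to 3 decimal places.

−1.651 V

In the reaction as written the Fe²⁺/Fe couple is reduced (cathode) and Al³⁺/Al is oxidized (anode), so E°cell = E°(Fe²⁺/Fe) − E°(Al³⁺/Al).
E°(Al³⁺/Al) = E°(cathode) − E°cell = −0.436 − (+1.215) = −1.651 V.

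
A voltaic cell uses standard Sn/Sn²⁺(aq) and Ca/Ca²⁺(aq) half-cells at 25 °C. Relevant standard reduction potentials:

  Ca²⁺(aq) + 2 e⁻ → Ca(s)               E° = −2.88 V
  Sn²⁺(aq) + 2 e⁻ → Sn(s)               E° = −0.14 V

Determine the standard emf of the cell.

+2.74 V

The Sn²⁺/Sn couple has the higher E°, so Sn ion is reduced (cathode) and Ca is oxidized (anode).
E°cell = E°(cathode) − E°(anode) = −0.14 − (−2.88) = +2.74 V.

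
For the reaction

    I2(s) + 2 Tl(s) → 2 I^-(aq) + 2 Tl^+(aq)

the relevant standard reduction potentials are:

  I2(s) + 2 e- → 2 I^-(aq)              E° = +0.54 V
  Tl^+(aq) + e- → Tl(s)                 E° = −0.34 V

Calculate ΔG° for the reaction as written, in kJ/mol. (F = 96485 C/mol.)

−170 kJ/mol

In the reaction as written I2(s) is reduced, so the I₂/I⁻ couple is the cathode and Tl⁺/Tl is the anode.
E°cell = +0.54 − (−0.34) = +0.88 V; balancing electrons gives n = 2.
ΔG° = −nFE°cell = −(2)(96485)(+0.88) J/mol = −170 kJ/mol.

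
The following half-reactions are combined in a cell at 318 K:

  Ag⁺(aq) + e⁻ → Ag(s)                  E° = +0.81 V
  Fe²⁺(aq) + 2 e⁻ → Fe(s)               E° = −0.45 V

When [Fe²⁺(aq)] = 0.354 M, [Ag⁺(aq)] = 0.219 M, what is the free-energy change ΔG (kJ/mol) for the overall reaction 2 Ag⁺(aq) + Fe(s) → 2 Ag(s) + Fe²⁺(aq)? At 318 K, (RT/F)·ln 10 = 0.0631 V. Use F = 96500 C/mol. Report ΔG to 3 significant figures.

−238 kJ/mol

With Ag⁺/Ag reduced at the cathode, E°cell = +0.81 − (−0.45) = +1.26 V and n = 2.
Q = [Fe²⁺(aq)] / [Ag⁺(aq)]^2 = 7.38, so log Q = 0.868 and E = +1.26 − (0.0631/2)(0.868) = +1.2326 V.
Finally ΔG = −nFE = −(2)(96500 C/mol)(+1.2326 V) = −238 kJ/mol.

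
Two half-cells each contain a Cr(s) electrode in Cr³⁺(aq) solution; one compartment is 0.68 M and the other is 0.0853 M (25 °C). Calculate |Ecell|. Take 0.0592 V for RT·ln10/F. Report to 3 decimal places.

For a concentration cell E°cell = 0, since both electrodes use the same couple.
The compartment with the higher Cr³⁺(aq) concentration (0.68 M) acts as the cathode; ions are reduced there and produced at the dilute (0.0853 M) anode.
With n = 3, Ecell = −(0.0592/3)·log([dilute]/[conc]) = −(0.0592/3)·log(0.0853/0.68) = +0.018 V.

0.018 V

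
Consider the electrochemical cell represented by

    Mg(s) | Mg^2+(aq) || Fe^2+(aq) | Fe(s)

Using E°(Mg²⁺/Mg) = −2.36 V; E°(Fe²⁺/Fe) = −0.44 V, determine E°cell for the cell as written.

+1.92 V

By convention the left-hand electrode in cell notation is the anode (oxidation) and the right-hand electrode is the cathode (reduction).
E°cell = E°(right) − E°(left) = −0.44 − (−2.36) = +1.92 V.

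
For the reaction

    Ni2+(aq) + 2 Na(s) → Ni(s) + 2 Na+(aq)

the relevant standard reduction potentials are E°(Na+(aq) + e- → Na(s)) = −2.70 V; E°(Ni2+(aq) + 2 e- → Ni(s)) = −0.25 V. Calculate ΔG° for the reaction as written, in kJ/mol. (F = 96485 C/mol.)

In the reaction as written Ni2+(aq) is reduced, so the Ni²⁺/Ni couple is the cathode and Na⁺/Na is the anode.
E°cell = −0.25 − (−2.70) = +2.45 V; balancing electrons gives n = 2.
ΔG° = −nFE°cell = −(2)(96485)(+2.45) J/mol = −473 kJ/mol.

−473 kJ/mol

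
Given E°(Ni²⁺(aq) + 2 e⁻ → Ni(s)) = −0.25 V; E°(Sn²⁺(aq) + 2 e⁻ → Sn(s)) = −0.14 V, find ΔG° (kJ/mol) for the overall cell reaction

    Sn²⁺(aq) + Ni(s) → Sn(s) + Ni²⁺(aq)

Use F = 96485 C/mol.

In the reaction as written Sn²⁺(aq) is reduced, so the Sn²⁺/Sn couple is the cathode and Ni²⁺/Ni is the anode.
E°cell = −0.14 − (−0.25) = +0.11 V; balancing electrons gives n = 2.
ΔG° = −nFE°cell = −(2)(96485)(+0.11) J/mol = −21.2 kJ/mol.

−21.2 kJ/mol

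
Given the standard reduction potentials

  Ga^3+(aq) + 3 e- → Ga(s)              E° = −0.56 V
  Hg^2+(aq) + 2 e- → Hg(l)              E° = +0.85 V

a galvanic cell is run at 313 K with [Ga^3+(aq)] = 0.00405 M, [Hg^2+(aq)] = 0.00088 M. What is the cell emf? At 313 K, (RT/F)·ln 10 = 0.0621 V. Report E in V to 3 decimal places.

Since E°(Hg²⁺/Hg) > E°(Ga³⁺/Ga), Hg²⁺/Hg serves as the cathode.
The standard potential is +0.85 − (−0.56) = +1.41 V and the balanced reaction transfers n = 6 electrons.
The balanced reaction is 3 Hg^2+(aq) + 2 Ga(s) → 3 Hg(l) + 2 Ga^3+(aq), so Q = [Ga^3+(aq)]^2 / [Hg^2+(aq)]^3 = 2.41×10^4 and log Q = 4.381.
Applying E = E° − (RT ln10/nF)·log Q gives +1.41 − (0.0621/6)(4.381) = +1.365 V.

+1.365 V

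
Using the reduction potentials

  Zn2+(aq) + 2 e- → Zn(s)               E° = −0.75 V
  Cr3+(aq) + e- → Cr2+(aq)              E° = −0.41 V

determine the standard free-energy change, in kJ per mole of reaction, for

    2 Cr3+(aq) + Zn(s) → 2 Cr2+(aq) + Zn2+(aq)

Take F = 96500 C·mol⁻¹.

−65.6 kJ/mol

In the reaction as written Cr3+(aq) is reduced, so the Cr³⁺/Cr²⁺ couple is the cathode and Zn²⁺/Zn is the anode.
E°cell = −0.41 − (−0.75) = +0.34 V; balancing electrons gives n = 2.
ΔG° = −nFE°cell = −(2)(96500)(+0.34) J/mol = −65.6 kJ/mol.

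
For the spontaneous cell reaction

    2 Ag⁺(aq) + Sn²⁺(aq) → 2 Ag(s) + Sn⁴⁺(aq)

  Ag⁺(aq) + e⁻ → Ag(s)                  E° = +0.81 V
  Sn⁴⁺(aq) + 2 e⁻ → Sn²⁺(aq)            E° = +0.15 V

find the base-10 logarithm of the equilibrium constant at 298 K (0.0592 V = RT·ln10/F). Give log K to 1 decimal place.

The Ag⁺/Ag couple is reduced (cathode); E°cell = +0.81 − (+0.15) = +0.66 V with n = 2.
At equilibrium E = 0, so log K = nE°cell / 0.0592 = (2)(+0.66) / 0.0592 = 22.3.

log K = 22.3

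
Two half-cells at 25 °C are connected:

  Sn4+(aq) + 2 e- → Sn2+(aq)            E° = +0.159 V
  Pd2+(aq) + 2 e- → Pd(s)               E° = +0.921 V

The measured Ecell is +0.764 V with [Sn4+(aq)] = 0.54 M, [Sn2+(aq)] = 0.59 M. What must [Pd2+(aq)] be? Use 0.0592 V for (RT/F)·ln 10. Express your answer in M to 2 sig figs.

1.1 M

With Pd²⁺/Pd at the cathode and Sn⁴⁺/Sn²⁺ at the anode, E°cell = +0.921 − (+0.159) = +0.762 V (n = 2).
Since E = E° − (0.0592/n)·log Q, log Q = n(E° − E)/0.0592 = −0.068.
The balanced reaction is Pd2+(aq) + Sn2+(aq) → Pd(s) + Sn4+(aq), so Q = [Sn4+(aq)] / ([Pd2+(aq)]·[Sn2+(aq)]).
Solving for the unknown gives log [Pd2+(aq)] = 0.030, so [Pd2+(aq)] ≈ 1.1 M.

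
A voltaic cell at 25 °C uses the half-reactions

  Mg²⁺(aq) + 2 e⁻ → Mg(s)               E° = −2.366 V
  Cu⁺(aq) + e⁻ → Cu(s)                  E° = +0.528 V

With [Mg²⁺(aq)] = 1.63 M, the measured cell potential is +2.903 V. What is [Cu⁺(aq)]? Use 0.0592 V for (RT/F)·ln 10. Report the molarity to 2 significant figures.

1.8 M

Cu⁺/Cu is the cathode (higher E°); E°cell = +0.528 − (−2.366) = +2.894 V with n = 2.
Since E = E° − (0.0592/n)·log Q, log Q = n(E° − E)/0.0592 = −0.304.
The balanced reaction is 2 Cu⁺(aq) + Mg(s) → 2 Cu(s) + Mg²⁺(aq), so Q = [Mg²⁺(aq)] / [Cu⁺(aq)]^2.
Solving for the unknown gives log [Cu⁺(aq)] = 0.258, so [Cu⁺(aq)] ≈ 1.8 M.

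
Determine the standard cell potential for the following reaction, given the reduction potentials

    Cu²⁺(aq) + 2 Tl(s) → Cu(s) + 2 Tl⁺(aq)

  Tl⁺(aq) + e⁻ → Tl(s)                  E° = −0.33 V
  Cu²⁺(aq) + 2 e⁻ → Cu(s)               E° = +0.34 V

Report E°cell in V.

Cu²⁺(aq) gains electrons, so the Cu²⁺/Cu couple is the cathode; the Tl⁺/Tl couple is the anode.
E°cell = E°(cathode) − E°(anode) = +0.34 − (−0.33) = +0.67 V.
The positive value indicates the reaction is spontaneous as written.

+0.67 V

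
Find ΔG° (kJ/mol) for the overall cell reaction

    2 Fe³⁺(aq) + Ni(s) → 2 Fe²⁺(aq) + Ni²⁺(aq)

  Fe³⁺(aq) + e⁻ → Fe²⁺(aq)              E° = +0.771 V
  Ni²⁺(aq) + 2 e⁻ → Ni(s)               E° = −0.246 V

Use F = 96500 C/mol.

−196 kJ/mol

In the reaction as written Fe³⁺(aq) is reduced, so the Fe³⁺/Fe²⁺ couple is the cathode and Ni²⁺/Ni is the anode.
E°cell = +0.771 − (−0.246) = +1.017 V; balancing electrons gives n = 2.
ΔG° = −nFE°cell = −(2)(96500)(+1.017) J/mol = −196 kJ/mol.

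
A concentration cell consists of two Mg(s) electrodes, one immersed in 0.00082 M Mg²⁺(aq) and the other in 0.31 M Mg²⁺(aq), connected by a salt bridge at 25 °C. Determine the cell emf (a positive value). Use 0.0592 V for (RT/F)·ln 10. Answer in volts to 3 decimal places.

For a concentration cell E°cell = 0, since both electrodes use the same couple.
The compartment with the higher Mg²⁺(aq) concentration (0.31 M) acts as the cathode; ions are reduced there and produced at the dilute (0.00082 M) anode.
With n = 2, Ecell = −(0.0592/2)·log([dilute]/[conc]) = −(0.0592/2)·log(0.00082/0.31) = +0.076 V.

0.076 V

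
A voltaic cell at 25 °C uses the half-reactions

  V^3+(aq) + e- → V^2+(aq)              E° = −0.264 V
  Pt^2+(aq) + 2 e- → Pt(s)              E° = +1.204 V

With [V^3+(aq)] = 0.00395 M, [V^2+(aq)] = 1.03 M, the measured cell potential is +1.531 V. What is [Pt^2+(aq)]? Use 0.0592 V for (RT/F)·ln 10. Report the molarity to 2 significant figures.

0.0020 M

Pt²⁺/Pt is the cathode (higher E°); E°cell = +1.204 − (−0.264) = +1.468 V with n = 2.
Since E = E° − (0.0592/n)·log Q, log Q = n(E° − E)/0.0592 = −2.128.
For Pt^2+(aq) + 2 V^2+(aq) → Pt(s) + 2 V^3+(aq), the reaction quotient is Q = [V^3+(aq)]^2 / ([Pt^2+(aq)]·[V^2+(aq)]^2).
Isolating [Pt^2+(aq)] in Q = 10^{−2.128} yields log [Pt^2+(aq)] = −2.704, i.e. 0.0020 M.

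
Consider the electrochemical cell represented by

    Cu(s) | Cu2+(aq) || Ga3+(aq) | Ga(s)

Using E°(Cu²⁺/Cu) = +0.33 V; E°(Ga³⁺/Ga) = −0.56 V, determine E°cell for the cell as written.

By convention the left-hand electrode in cell notation is the anode (oxidation) and the right-hand electrode is the cathode (reduction).
E°cell = E°(right) − E°(left) = −0.56 − (+0.33) = −0.89 V.
The negative sign shows that, as written, the cell would require an external voltage to drive the reaction.

−0.89 V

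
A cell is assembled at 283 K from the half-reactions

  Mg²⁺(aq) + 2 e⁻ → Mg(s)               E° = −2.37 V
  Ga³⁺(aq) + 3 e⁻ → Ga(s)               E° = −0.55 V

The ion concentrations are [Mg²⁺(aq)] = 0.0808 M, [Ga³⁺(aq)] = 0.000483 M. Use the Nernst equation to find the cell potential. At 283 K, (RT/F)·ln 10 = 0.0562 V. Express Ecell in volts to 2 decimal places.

+1.79 V

Since E°(Ga³⁺/Ga) > E°(Mg²⁺/Mg), Ga³⁺/Ga serves as the cathode.
The standard potential is −0.55 − (−2.37) = +1.82 V and the balanced reaction transfers n = 6 electrons.
Balancing gives 2 Ga³⁺(aq) + 3 Mg(s) → 2 Ga(s) + 3 Mg²⁺(aq); hence Q = [Mg²⁺(aq)]^3 / [Ga³⁺(aq)]^2 = 2.26×10^3 (log Q = 3.354).
Applying E = E° − (RT ln10/nF)·log Q gives +1.82 − (0.0562/6)(3.354) = +1.79 V.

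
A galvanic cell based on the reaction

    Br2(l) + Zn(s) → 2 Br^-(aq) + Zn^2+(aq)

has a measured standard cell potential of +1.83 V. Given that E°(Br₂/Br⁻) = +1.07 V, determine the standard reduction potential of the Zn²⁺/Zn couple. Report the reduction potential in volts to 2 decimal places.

−0.76 V

In the reaction as written the Br₂/Br⁻ couple is reduced (cathode) and Zn²⁺/Zn is oxidized (anode), so E°cell = E°(Br₂/Br⁻) − E°(Zn²⁺/Zn).
E°(Zn²⁺/Zn) = E°(cathode) − E°cell = +1.07 − (+1.83) = −0.76 V.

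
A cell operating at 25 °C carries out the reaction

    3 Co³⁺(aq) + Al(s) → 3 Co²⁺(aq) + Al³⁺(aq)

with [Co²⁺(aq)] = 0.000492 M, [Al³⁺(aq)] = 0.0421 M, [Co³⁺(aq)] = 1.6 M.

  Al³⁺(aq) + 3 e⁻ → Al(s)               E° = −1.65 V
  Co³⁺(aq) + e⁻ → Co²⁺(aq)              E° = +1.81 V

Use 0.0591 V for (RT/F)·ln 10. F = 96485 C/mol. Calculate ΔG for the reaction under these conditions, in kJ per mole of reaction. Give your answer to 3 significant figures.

−1070 kJ/mol

The standard cell potential is +1.81 − (−1.65) = +3.46 V, with n = 3 electrons in the balanced equation.
The reaction quotient is ([Co²⁺(aq)]^3·[Al³⁺(aq)]) / [Co³⁺(aq)]^3 = 1.22×10^−12; by Nernst, E = +3.46 − (0.0591/3)(−11.912) = +3.6947 V.
Then ΔG = −nFE = −3 × 96485 × +3.6947 J/mol = −1070 kJ/mol.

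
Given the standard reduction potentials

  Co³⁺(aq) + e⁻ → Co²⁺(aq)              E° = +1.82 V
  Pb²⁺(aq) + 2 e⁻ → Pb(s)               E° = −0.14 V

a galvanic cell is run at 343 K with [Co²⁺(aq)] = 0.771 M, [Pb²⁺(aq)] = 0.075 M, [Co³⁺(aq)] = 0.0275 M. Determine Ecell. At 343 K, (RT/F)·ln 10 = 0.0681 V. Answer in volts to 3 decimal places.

+1.900 V

Co³⁺/Co²⁺ is reduced (cathode, E° = +1.82 V) and Pb²⁺/Pb is oxidized (anode).
E°cell = +1.82 − (−0.14) = +1.96 V, with n = 2 electrons transferred.
Balancing gives 2 Co³⁺(aq) + Pb(s) → 2 Co²⁺(aq) + Pb²⁺(aq); hence Q = ([Co²⁺(aq)]^2·[Pb²⁺(aq)]) / [Co³⁺(aq)]^2 = 59 (log Q = 1.771).
E = E° − (0.0681/n)·log Q = +1.96 − (0.0681/2)(1.771) = +1.900 V.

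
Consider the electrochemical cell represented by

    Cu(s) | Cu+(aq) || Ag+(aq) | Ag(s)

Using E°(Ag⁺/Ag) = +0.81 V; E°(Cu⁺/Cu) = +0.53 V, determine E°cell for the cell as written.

By convention the left-hand electrode in cell notation is the anode (oxidation) and the right-hand electrode is the cathode (reduction).
E°cell = E°(right) − E°(left) = +0.81 − (+0.53) = +0.28 V.

+0.28 V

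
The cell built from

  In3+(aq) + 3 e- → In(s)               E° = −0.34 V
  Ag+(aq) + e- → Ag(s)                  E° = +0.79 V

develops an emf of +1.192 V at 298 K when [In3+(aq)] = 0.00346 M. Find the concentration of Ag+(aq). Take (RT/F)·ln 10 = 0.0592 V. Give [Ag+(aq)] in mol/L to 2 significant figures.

With Ag⁺/Ag at the cathode and In³⁺/In at the anode, E°cell = +0.79 − (−0.34) = +1.13 V (n = 3).
Rearranging E = E° − (0.0592/n)·log Q gives log Q = 3(+1.13 − (+1.192))/0.0592 = −3.142.
The balanced reaction is 3 Ag+(aq) + In(s) → 3 Ag(s) + In3+(aq), so Q = [In3+(aq)] / [Ag+(aq)]^3.
Isolating [Ag+(aq)] in Q = 10^{−3.142} yields log [Ag+(aq)] = 0.227, i.e. 1.7 M.

1.7 M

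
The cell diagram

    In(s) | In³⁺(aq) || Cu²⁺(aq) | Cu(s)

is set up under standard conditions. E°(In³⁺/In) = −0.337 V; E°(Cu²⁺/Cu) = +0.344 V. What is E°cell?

+0.681 V

By convention the left-hand electrode in cell notation is the anode (oxidation) and the right-hand electrode is the cathode (reduction).
E°cell = E°(right) − E°(left) = +0.344 − (−0.337) = +0.681 V.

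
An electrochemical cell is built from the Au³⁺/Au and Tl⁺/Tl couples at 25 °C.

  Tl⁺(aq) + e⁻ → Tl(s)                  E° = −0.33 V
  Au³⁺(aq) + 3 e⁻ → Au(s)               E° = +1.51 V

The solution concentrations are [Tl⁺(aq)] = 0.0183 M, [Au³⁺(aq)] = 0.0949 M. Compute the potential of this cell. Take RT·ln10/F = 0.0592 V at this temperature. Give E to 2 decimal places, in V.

Au³⁺/Au is reduced (cathode, E° = +1.51 V) and Tl⁺/Tl is oxidized (anode).
E°cell = +1.51 − (−0.33) = +1.84 V, with n = 3 electrons transferred.
Balancing gives Au³⁺(aq) + 3 Tl(s) → Au(s) + 3 Tl⁺(aq); hence Q = [Tl⁺(aq)]^3 / [Au³⁺(aq)] = 6.46×10^−5 (log Q = −4.190).
By the Nernst equation, E = +1.84 − (0.0592/3)·(−4.190) = +1.92 V.

+1.92 V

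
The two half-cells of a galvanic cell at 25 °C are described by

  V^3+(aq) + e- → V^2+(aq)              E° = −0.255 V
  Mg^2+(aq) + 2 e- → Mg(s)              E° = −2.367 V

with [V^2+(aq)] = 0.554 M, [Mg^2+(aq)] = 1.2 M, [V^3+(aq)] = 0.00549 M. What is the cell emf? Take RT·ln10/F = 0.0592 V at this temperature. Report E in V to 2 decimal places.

V³⁺/V²⁺ is reduced (cathode, E° = −0.255 V) and Mg²⁺/Mg is oxidized (anode).
The standard potential is −0.255 − (−2.367) = +2.112 V and the balanced reaction transfers n = 2 electrons.
Balancing gives 2 V^3+(aq) + Mg(s) → 2 V^2+(aq) + Mg^2+(aq); hence Q = ([V^2+(aq)]^2·[Mg^2+(aq)]) / [V^3+(aq)]^2 = 1.22×10^4 (log Q = 4.087).
By the Nernst equation, E = +2.112 − (0.0592/2)·(4.087) = +1.99 V.

+1.99 V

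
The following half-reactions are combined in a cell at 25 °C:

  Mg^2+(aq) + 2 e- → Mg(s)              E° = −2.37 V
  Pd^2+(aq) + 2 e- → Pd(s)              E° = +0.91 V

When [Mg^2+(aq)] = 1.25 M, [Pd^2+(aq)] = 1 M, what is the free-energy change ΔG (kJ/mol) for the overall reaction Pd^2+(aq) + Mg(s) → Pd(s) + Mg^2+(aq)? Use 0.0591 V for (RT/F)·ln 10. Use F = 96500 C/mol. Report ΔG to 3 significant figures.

The standard cell potential is +0.91 − (−2.37) = +3.28 V, with n = 2 electrons in the balanced equation.
Here Q = [Mg^2+(aq)] / [Pd^2+(aq)] = 1.25 (log Q = 0.097), giving E = +3.28 − (0.0591/2)·(0.097) = +3.2771 V.
Then ΔG = −nFE = −2 × 96500 × +3.2771 J/mol = −632 kJ/mol.

−632 kJ/mol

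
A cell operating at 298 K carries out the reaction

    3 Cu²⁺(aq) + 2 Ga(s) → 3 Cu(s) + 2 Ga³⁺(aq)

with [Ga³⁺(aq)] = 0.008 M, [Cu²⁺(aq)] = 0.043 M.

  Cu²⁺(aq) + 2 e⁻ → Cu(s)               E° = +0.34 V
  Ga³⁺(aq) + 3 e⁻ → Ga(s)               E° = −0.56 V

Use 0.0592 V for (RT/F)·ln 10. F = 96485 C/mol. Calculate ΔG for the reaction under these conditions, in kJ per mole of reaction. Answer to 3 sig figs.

With Cu²⁺/Cu reduced at the cathode, E°cell = +0.34 − (−0.56) = +0.90 V and n = 6.
Here Q = [Ga³⁺(aq)]^2 / [Cu²⁺(aq)]^3 = 0.805 (log Q = −0.094), giving E = +0.90 − (0.0592/6)·(−0.094) = +0.9009 V.
ΔG = −nFE = −(6)(96485)(+0.9009) J/mol = −522 kJ/mol.

−522 kJ/mol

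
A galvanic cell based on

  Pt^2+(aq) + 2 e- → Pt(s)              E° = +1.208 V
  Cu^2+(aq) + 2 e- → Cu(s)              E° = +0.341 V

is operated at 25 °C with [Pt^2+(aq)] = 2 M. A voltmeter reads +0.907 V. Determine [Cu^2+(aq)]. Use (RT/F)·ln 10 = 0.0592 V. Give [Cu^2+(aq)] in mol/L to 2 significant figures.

Pt²⁺/Pt is the cathode (higher E°); E°cell = +1.208 − (+0.341) = +0.867 V with n = 2.
From the Nernst equation, log Q = n(E° − E)/0.0592 = 2·(+0.867 − (+0.907))/0.0592 = −1.351.
For Pt^2+(aq) + Cu(s) → Pt(s) + Cu^2+(aq), the reaction quotient is Q = [Cu^2+(aq)] / [Pt^2+(aq)].
Substituting the known concentrations and solving, log [Cu^2+(aq)] = −1.050 and [Cu^2+(aq)] = 0.089 M.

0.089 M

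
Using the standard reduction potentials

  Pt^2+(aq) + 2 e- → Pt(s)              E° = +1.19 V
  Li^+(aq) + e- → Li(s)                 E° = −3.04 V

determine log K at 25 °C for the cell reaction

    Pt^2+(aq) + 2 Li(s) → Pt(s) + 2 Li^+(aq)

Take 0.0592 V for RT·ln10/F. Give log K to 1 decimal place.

The Pt²⁺/Pt couple is reduced (cathode); E°cell = +1.19 − (−3.04) = +4.23 V with n = 2.
At equilibrium E = 0, so log K = nE°cell / 0.0592 = (2)(+4.23) / 0.0592 = 142.9.

log K = 142.9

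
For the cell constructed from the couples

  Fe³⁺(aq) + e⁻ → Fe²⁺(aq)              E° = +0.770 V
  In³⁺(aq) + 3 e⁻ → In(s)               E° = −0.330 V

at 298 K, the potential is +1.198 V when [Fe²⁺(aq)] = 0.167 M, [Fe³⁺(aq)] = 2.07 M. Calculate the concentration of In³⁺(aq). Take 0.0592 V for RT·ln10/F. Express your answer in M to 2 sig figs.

0.021 M

Fe³⁺/Fe²⁺ is the cathode (higher E°); E°cell = +0.770 − (−0.330) = +1.100 V with n = 3.
Rearranging E = E° − (0.0592/n)·log Q gives log Q = 3(+1.100 − (+1.198))/0.0592 = −4.966.
The balanced reaction is 3 Fe³⁺(aq) + In(s) → 3 Fe²⁺(aq) + In³⁺(aq), so Q = ([Fe²⁺(aq)]^3·[In³⁺(aq)]) / [Fe³⁺(aq)]^3.
Solving for the unknown gives log [In³⁺(aq)] = −1.686, so [In³⁺(aq)] ≈ 0.021 M.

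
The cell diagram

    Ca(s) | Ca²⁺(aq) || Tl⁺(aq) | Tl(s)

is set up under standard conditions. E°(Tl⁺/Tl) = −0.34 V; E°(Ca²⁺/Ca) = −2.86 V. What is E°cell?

By convention the left-hand electrode in cell notation is the anode (oxidation) and the right-hand electrode is the cathode (reduction).
E°cell = E°(right) − E°(left) = −0.34 − (−2.86) = +2.52 V.

+2.52 V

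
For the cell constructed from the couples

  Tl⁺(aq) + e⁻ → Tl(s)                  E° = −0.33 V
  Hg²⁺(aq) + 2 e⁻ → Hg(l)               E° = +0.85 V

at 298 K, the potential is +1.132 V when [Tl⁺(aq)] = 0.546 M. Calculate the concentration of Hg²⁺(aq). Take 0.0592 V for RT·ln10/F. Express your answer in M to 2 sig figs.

The Hg²⁺/Hg couple has the larger reduction potential, so it is the cathode: E°cell = +0.85 − (−0.33) = +1.18 V and n = 2.
From the Nernst equation, log Q = n(E° − E)/0.0592 = 2·(+1.18 − (+1.132))/0.0592 = 1.622.
Balancing electrons gives Hg²⁺(aq) + 2 Tl(s) → Hg(l) + 2 Tl⁺(aq); thus Q = [Tl⁺(aq)]^2 / [Hg²⁺(aq)].
Substituting the known concentrations and solving, log [Hg²⁺(aq)] = −2.148 and [Hg²⁺(aq)] = 0.0071 M.

0.0071 M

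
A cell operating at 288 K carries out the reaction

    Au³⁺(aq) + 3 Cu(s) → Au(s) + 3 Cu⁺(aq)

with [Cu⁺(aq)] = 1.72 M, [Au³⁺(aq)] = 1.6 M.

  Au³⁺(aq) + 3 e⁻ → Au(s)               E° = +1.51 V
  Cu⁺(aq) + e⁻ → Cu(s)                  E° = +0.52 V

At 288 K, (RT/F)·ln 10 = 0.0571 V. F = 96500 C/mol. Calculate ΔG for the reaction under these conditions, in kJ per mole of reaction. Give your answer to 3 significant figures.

The standard cell potential is +1.51 − (+0.52) = +0.99 V, with n = 3 electrons in the balanced equation.
The reaction quotient is [Cu⁺(aq)]^3 / [Au³⁺(aq)] = 3.18; by Nernst, E = +0.99 − (0.0571/3)(0.502) = +0.9804 V.
Finally ΔG = −nFE = −(3)(96500 C/mol)(+0.9804 V) = −284 kJ/mol.

−284 kJ/mol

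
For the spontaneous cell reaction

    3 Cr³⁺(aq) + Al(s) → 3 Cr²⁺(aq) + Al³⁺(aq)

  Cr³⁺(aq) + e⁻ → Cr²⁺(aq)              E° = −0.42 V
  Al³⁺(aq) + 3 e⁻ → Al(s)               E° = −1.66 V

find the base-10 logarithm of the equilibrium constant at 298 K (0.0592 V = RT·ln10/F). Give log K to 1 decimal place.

The Cr³⁺/Cr²⁺ couple is reduced (cathode); E°cell = −0.42 − (−1.66) = +1.24 V with n = 3.
At equilibrium E = 0, so log K = nE°cell / 0.0592 = (3)(+1.24) / 0.0592 = 62.8.

log K = 62.8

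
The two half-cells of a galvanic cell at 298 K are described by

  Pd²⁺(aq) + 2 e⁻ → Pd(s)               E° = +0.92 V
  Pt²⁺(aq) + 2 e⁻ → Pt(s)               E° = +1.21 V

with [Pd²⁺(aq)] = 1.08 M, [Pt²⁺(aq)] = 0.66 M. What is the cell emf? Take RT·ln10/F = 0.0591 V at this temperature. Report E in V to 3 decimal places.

Since E°(Pt²⁺/Pt) > E°(Pd²⁺/Pd), Pt²⁺/Pt serves as the cathode.
E°cell = +1.21 − (+0.92) = +0.29 V, with n = 2 electrons transferred.
The balanced reaction is Pt²⁺(aq) + Pd(s) → Pt(s) + Pd²⁺(aq), so Q = [Pd²⁺(aq)] / [Pt²⁺(aq)] = 1.64 and log Q = 0.214.
E = E° − (0.0591/n)·log Q = +0.29 − (0.0591/2)(0.214) = +0.284 V.

+0.284 V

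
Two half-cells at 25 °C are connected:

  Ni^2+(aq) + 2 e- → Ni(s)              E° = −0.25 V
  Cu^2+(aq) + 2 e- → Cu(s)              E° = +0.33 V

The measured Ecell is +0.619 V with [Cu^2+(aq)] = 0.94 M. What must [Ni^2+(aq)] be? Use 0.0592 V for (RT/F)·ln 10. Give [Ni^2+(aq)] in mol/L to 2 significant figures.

0.045 M

The Cu²⁺/Cu couple has the larger reduction potential, so it is the cathode: E°cell = +0.33 − (−0.25) = +0.58 V and n = 2.
Since E = E° − (0.0592/n)·log Q, log Q = n(E° − E)/0.0592 = −1.318.
Balancing electrons gives Cu^2+(aq) + Ni(s) → Cu(s) + Ni^2+(aq); thus Q = [Ni^2+(aq)] / [Cu^2+(aq)].
Isolating [Ni^2+(aq)] in Q = 10^{−1.318} yields log [Ni^2+(aq)] = −1.345, i.e. 0.045 M.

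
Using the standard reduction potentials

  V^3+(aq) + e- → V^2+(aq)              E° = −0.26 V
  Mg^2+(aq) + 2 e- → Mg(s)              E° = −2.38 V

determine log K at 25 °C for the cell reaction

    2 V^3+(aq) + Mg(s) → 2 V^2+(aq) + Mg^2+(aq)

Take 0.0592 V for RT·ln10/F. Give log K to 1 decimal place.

The V³⁺/V²⁺ couple is reduced (cathode); E°cell = −0.26 − (−2.38) = +2.12 V with n = 2.
At equilibrium E = 0, so log K = nE°cell / 0.0592 = (2)(+2.12) / 0.0592 = 71.6.

log K = 71.6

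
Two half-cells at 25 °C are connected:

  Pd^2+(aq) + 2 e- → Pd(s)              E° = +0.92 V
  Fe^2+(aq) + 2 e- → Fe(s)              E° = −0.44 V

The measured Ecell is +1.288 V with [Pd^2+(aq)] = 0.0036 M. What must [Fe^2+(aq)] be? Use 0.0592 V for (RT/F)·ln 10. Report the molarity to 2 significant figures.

Pd²⁺/Pd is the cathode (higher E°); E°cell = +0.92 − (−0.44) = +1.36 V with n = 2.
Since E = E° − (0.0592/n)·log Q, log Q = n(E° − E)/0.0592 = 2.432.
Balancing electrons gives Pd^2+(aq) + Fe(s) → Pd(s) + Fe^2+(aq); thus Q = [Fe^2+(aq)] / [Pd^2+(aq)].
Isolating [Fe^2+(aq)] in Q = 10^{2.432} yields log [Fe^2+(aq)] = −0.012, i.e. 0.97 M.

0.97 M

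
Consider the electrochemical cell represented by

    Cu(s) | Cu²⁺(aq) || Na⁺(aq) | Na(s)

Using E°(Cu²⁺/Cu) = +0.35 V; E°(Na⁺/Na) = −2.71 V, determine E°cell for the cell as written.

By convention the left-hand electrode in cell notation is the anode (oxidation) and the right-hand electrode is the cathode (reduction).
E°cell = E°(right) − E°(left) = −2.71 − (+0.35) = −3.06 V.
The negative sign shows that, as written, the cell would require an external voltage to drive the reaction.

−3.06 V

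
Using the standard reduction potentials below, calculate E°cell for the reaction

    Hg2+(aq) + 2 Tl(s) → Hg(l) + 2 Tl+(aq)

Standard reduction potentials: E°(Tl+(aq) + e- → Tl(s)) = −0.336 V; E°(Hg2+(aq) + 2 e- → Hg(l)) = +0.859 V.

+1.195 V

In the reaction as written, Hg2+(aq) is reduced (cathode) and Tl+(aq) is produced by oxidation at the anode.
E°cell = E°(cathode) − E°(anode) = +0.859 − (−0.336) = +1.195 V.
The positive value indicates the reaction is spontaneous as written.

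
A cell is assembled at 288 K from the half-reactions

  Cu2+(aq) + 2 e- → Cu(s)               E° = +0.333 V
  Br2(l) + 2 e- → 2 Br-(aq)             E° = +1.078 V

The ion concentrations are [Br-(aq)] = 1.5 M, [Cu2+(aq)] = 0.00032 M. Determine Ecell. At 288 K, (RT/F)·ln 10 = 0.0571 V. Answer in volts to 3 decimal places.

Br₂/Br⁻ is reduced (cathode, E° = +1.078 V) and Cu²⁺/Cu is oxidized (anode).
The standard potential is +1.078 − (+0.333) = +0.745 V and the balanced reaction transfers n = 2 electrons.
Balancing gives Br2(l) + Cu(s) → 2 Br-(aq) + Cu2+(aq); hence Q = [Br-(aq)]^2·[Cu2+(aq)] = 0.00072 (log Q = −3.143).
Applying E = E° − (RT ln10/nF)·log Q gives +0.745 − (0.0571/2)(−3.143) = +0.835 V.

+0.835 V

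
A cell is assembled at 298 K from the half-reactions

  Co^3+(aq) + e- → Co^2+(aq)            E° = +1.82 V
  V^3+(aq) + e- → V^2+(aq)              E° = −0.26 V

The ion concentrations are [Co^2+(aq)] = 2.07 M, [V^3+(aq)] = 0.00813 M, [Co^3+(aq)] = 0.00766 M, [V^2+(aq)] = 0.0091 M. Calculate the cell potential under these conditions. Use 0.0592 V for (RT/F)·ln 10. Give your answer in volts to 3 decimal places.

Since E°(Co³⁺/Co²⁺) > E°(V³⁺/V²⁺), Co³⁺/Co²⁺ serves as the cathode.
The standard potential is +1.82 − (−0.26) = +2.08 V and the balanced reaction transfers n = 1 electron.
Balancing gives Co^3+(aq) + V^2+(aq) → Co^2+(aq) + V^3+(aq); hence Q = ([Co^2+(aq)]·[V^3+(aq)]) / ([Co^3+(aq)]·[V^2+(aq)]) = 241 (log Q = 2.383).
E = E° − (0.0592/n)·log Q = +2.08 − (0.0592/1)(2.383) = +1.939 V.

+1.939 V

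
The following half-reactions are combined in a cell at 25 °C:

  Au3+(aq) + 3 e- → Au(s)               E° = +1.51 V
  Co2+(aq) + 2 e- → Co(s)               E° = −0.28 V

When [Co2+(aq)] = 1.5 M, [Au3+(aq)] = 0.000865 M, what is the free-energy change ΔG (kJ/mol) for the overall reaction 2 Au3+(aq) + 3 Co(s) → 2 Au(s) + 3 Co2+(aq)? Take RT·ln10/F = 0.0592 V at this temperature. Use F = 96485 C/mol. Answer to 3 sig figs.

−998 kJ/mol

With Au³⁺/Au reduced at the cathode, E°cell = +1.51 − (−0.28) = +1.79 V and n = 6.
Q = [Co2+(aq)]^3 / [Au3+(aq)]^2 = 4.51×10^6, so log Q = 6.654 and E = +1.79 − (0.0592/6)(6.654) = +1.7243 V.
Then ΔG = −nFE = −6 × 96485 × +1.7243 J/mol = −998 kJ/mol.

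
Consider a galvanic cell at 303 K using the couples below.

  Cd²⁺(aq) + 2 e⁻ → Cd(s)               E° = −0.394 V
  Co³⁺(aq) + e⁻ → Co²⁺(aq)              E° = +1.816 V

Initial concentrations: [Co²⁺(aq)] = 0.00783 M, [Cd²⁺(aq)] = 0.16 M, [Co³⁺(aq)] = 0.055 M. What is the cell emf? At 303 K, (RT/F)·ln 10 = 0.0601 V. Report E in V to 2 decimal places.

+2.28 V

The Co³⁺/Co²⁺ couple has the more positive E°, so it is the cathode; Cd²⁺/Cd is the anode.
E°cell = +1.816 − (−0.394) = +2.210 V, with n = 2 electrons transferred.
The balanced reaction is 2 Co³⁺(aq) + Cd(s) → 2 Co²⁺(aq) + Cd²⁺(aq), so Q = ([Co²⁺(aq)]^2·[Cd²⁺(aq)]) / [Co³⁺(aq)]^2 = 0.00324 and log Q = −2.489.
E = E° − (0.0601/n)·log Q = +2.210 − (0.0601/2)(−2.489) = +2.28 V.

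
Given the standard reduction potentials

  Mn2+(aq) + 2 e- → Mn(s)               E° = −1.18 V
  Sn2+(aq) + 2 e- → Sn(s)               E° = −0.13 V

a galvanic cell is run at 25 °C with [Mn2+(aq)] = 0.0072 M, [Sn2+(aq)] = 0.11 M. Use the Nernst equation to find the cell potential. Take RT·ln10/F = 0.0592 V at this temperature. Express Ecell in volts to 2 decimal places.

Sn²⁺/Sn is reduced (cathode, E° = −0.13 V) and Mn²⁺/Mn is oxidized (anode).
E°cell = −0.13 − (−1.18) = +1.05 V, with n = 2 electrons transferred.
For the overall reaction Sn2+(aq) + Mn(s) → Sn(s) + Mn2+(aq), Q = [Mn2+(aq)] / [Sn2+(aq)] = 0.0655, giving log Q = −1.184.
E = E° − (0.0592/n)·log Q = +1.05 − (0.0592/2)(−1.184) = +1.09 V.

+1.09 V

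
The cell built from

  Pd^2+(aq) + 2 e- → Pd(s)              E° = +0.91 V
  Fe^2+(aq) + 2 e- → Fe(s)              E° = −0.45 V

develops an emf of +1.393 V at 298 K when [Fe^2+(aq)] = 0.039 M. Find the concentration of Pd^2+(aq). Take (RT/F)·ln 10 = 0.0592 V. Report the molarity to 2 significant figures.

The Pd²⁺/Pd couple has the larger reduction potential, so it is the cathode: E°cell = +0.91 − (−0.45) = +1.36 V and n = 2.
From the Nernst equation, log Q = n(E° − E)/0.0592 = 2·(+1.36 − (+1.393))/0.0592 = −1.115.
The balanced reaction is Pd^2+(aq) + Fe(s) → Pd(s) + Fe^2+(aq), so Q = [Fe^2+(aq)] / [Pd^2+(aq)].
Isolating [Pd^2+(aq)] in Q = 10^{−1.115} yields log [Pd^2+(aq)] = −0.294, i.e. 0.51 M.

0.51 M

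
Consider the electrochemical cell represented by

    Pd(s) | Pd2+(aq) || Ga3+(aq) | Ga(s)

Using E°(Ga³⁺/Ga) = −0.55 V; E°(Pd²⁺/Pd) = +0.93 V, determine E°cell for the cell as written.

−1.48 V

By convention the left-hand electrode in cell notation is the anode (oxidation) and the right-hand electrode is the cathode (reduction).
E°cell = E°(right) − E°(left) = −0.55 − (+0.93) = −1.48 V.
The negative sign shows that, as written, the cell would require an external voltage to drive the reaction.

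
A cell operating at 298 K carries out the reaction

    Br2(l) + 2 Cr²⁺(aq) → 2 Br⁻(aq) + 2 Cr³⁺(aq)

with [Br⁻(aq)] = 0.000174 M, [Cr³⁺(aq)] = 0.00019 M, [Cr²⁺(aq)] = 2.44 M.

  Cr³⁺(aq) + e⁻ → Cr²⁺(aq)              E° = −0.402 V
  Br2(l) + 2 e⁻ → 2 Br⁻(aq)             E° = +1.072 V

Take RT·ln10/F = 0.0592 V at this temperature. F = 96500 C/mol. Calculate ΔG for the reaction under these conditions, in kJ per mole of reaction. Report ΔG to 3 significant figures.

E°cell = +1.072 − (−0.402) = +1.474 V; the balanced reaction transfers n = 2 electrons.
Q = ([Br⁻(aq)]^2·[Cr³⁺(aq)]^2) / [Cr²⁺(aq)]^2 = 1.84×10^−16, so log Q = −15.736 and E = +1.474 − (0.0592/2)(−15.736) = +1.9398 V.
Finally ΔG = −nFE = −(2)(96500 C/mol)(+1.9398 V) = −374 kJ/mol.

−374 kJ/mol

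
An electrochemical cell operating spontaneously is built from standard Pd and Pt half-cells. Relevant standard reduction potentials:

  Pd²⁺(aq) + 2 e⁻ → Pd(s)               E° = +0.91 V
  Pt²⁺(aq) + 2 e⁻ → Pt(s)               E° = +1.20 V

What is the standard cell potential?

The Pt²⁺/Pt couple has the higher E°, so Pt ion is reduced (cathode) and Pd is oxidized (anode).
E°cell = E°(cathode) − E°(anode) = +1.20 − (+0.91) = +0.29 V.

+0.29 V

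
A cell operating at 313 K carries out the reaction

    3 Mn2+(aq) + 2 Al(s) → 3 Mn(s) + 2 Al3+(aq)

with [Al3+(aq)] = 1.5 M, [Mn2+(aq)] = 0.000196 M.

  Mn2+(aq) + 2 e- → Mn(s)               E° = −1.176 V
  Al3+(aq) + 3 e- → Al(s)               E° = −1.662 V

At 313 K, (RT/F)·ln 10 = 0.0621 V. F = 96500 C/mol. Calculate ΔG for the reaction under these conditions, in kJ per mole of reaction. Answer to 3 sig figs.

E°cell = −1.176 − (−1.662) = +0.486 V; the balanced reaction transfers n = 6 electrons.
Here Q = [Al3+(aq)]^2 / [Mn2+(aq)]^3 = 2.99×10^11 (log Q = 11.475), giving E = +0.486 − (0.0621/6)·(11.475) = +0.3672 V.
Finally ΔG = −nFE = −(6)(96500 C/mol)(+0.3672 V) = −213 kJ/mol.

−213 kJ/mol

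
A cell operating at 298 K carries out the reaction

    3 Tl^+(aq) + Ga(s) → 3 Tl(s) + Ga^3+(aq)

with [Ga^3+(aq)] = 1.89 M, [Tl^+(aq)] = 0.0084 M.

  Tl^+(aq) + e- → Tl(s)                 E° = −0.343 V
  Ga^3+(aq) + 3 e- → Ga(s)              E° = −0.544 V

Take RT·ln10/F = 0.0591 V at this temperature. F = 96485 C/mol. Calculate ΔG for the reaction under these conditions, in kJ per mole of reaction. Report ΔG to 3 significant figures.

The standard cell potential is −0.343 − (−0.544) = +0.201 V, with n = 3 electrons in the balanced equation.
The reaction quotient is [Ga^3+(aq)] / [Tl^+(aq)]^3 = 3.19×10^6; by Nernst, E = +0.201 − (0.0591/3)(6.504) = +0.0729 V.
ΔG = −nFE = −(3)(96485)(+0.0729) J/mol = −21.1 kJ/mol.

−21.1 kJ/mol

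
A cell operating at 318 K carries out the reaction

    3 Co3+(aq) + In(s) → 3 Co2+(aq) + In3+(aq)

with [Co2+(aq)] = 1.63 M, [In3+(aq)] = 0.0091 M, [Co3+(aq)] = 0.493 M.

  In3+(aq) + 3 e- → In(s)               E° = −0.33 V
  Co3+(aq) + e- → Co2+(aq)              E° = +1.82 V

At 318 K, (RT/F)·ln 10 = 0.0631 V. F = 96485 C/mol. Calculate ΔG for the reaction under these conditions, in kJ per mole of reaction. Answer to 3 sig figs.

E°cell = +1.82 − (−0.33) = +2.15 V; the balanced reaction transfers n = 3 electrons.
Here Q = ([Co2+(aq)]^3·[In3+(aq)]) / [Co3+(aq)]^3 = 0.329 (log Q = −0.483), giving E = +2.15 − (0.0631/3)·(−0.483) = +2.1602 V.
Then ΔG = −nFE = −3 × 96485 × +2.1602 J/mol = −625 kJ/mol.

−625 kJ/mol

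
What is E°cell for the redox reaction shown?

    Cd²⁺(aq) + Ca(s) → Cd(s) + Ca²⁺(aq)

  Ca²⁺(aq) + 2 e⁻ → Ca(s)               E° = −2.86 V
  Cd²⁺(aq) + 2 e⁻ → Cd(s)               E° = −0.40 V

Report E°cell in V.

+2.46 V

In the reaction as written, Cd²⁺(aq) is reduced (cathode) and Ca²⁺(aq) is produced by oxidation at the anode.
E°cell = E°(cathode) − E°(anode) = −0.40 − (−2.86) = +2.46 V.
The positive value indicates the reaction is spontaneous as written.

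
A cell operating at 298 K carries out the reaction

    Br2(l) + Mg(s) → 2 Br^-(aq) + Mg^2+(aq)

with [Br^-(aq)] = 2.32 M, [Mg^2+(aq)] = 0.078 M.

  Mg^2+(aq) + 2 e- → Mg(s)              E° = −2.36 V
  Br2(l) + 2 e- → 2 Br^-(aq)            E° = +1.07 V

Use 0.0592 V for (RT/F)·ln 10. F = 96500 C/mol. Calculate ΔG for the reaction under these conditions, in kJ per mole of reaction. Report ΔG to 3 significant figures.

With Br₂/Br⁻ reduced at the cathode, E°cell = +1.07 − (−2.36) = +3.43 V and n = 2.
Q = [Br^-(aq)]^2·[Mg^2+(aq)] = 0.42, so log Q = −0.377 and E = +3.43 − (0.0592/2)(−0.377) = +3.4412 V.
ΔG = −nFE = −(2)(96500)(+3.4412) J/mol = −664 kJ/mol.

−664 kJ/mol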